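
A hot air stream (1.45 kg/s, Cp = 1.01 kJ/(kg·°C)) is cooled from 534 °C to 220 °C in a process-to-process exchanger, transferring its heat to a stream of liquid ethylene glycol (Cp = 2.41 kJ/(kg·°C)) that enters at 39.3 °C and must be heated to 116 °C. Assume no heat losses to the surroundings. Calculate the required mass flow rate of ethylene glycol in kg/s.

Heat released by hot stream: Q = 1.45 × 1.01 × (534 − 220) = 459.85 kJ/s
Energy balance on cold side (adiabatic exchanger): Q = ṁ_c·Cp_c·(T_c,out − T_c,in)
ṁ_c = 459.85 / [2.41 × (116 − 39.3)] = 2.4877 kg/s

ṁ_c = 2.49 kg/s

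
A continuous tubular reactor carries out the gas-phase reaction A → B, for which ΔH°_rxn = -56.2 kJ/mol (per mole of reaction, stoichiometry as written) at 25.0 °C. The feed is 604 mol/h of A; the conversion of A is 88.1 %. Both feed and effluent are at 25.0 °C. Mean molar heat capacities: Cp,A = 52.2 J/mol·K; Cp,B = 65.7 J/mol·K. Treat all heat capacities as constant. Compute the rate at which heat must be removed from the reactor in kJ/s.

Q_out = 8.31 kJ/s

Extent of reaction ξ = 0.881 × 604 = 532.12 mol/h
Reaction term: ξ·ΔH°_rxn = 532.12 × -56.2 = -29905 kJ/h
Q = ΔH = -29905 kJ/h = -8.307 kW
Heat removed = 8.307 kJ/s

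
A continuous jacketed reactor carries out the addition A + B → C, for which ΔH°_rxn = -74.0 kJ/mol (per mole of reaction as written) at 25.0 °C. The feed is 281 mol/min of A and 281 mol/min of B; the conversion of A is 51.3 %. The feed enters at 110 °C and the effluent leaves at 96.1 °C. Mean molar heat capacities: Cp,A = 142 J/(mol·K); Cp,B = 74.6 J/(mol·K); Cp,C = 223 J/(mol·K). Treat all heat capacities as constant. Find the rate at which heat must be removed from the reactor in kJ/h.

Extent of reaction ξ = 0.513 × 281 = 144.15 mol/min
Reaction term: ξ·ΔH°_rxn = 144.15 × -74.0 = -10667 kJ/min
Sensible, feed 110→25 °C: -5173.5 kJ/min
Outlet flows (mol/min): A 136.85, B 136.85, C 144.15
Sensible, products 25→96.1 °C: 4393.1 kJ/min
Q = ΔH = -11448 kJ/min = -190.8 kW
Heat removed = 686860 kJ/h

Q_out = 687000 kJ/h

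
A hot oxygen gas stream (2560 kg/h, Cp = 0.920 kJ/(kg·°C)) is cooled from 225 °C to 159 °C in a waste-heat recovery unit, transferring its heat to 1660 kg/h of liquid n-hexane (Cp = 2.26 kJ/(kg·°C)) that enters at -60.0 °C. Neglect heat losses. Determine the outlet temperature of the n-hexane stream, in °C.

T_c,out = -18.6 °C

Heat released by hot stream: Q = 2560 × 0.920 × (225 − 159) = 155440 kJ/h
Energy balance on cold side (adiabatic exchanger): Q = ṁ_c·Cp_c·(T_c,out − T_c,in)
T_c,out = -60.0 + 155440/(1660 × 2.26) = -18.566 °C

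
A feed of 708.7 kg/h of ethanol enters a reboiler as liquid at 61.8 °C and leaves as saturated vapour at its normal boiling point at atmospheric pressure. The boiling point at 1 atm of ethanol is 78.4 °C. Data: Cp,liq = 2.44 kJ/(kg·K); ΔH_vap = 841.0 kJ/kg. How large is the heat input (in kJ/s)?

liquid 61.8→78.4 °C: 40.504 kJ/kg
vaporisation at 78.4 °C: 841 kJ/kg
Δh = 40.504 + 841 = 881.5 kJ/kg
Q = ṁ·Δh = 708.7 kg/h × 881.5 kJ/kg = 624720 kJ/h
|Q| = 173.53 kW

Q = 174 kJ/s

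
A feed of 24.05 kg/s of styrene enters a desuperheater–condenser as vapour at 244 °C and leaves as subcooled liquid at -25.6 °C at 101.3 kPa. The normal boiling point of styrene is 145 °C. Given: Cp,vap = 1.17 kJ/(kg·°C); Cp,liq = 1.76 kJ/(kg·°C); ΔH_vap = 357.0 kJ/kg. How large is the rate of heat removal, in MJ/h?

Q_c = 66900 MJ/h

vapour 244→145 °C: -115.83 kJ/kg
condensation at 145 °C: -357 kJ/kg
liquid 145→-25.6 °C: -300.26 kJ/kg
Δh = -115.83 + -357 + -300.26 = -773.09 kJ/kg
Q = ṁ·Δh = 24.05 kg/s × -773.09 kJ/kg = -18593 kJ/s
|Q| = 18593 kW = 66934 MJ/h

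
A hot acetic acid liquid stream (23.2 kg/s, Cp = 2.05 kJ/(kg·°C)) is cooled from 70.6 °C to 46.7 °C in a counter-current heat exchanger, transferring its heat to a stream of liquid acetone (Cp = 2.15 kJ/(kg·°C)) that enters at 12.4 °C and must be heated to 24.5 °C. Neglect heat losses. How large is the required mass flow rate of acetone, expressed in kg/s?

Heat released by hot stream: Q = 23.2 × 2.05 × (70.6 − 46.7) = 1136.7 kJ/s
Energy balance on cold side (adiabatic exchanger): Q = ṁ_c·Cp_c·(T_c,out − T_c,in)
ṁ_c = 1136.7 / [2.15 × (24.5 − 12.4)] = 43.693 kg/s

ṁ_c = 43.7 kg/s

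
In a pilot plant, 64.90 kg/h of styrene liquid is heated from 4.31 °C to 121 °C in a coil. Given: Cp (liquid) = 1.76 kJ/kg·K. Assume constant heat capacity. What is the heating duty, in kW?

Q = ṁ·Cp·ΔT = 64.90 × 1.76 × (121 − 4.31) = 13329 kJ/h
Converting: 13329 / 3600 s = 3.7024 kW

Q = 3.70 kW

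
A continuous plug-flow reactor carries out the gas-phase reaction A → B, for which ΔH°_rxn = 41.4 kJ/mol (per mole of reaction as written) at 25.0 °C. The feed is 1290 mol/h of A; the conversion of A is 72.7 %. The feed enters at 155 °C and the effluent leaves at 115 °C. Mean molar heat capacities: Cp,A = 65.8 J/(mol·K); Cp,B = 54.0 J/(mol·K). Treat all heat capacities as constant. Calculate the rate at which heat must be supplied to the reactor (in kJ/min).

Q_in = 574 kJ/min

Extent of reaction ξ = 0.727 × 1290 = 937.83 mol/h
Reaction term: ξ·ΔH°_rxn = 937.83 × 41.4 = 38826 kJ/h
Sensible, feed 155→25 °C: -11035 kJ/h
Outlet flows (mol/h): A 352.17, B 937.83
Sensible, products 25→115 °C: 6643.4 kJ/h
Q = ΔH = 34435 kJ/h = 9.5653 kW
Heat supplied = 573.92 kJ/min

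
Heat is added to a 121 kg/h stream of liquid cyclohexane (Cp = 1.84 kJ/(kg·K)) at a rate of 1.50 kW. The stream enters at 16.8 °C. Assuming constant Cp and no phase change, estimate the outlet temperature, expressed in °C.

Q = 1.50 kW = 5400 kJ/h
ΔT = Q/(ṁ·Cp) = 5400/(121×1.84) = 24.254 K
T_out = 16.8 + 24.254 = 41.054 °C

T_out = 41.1 °C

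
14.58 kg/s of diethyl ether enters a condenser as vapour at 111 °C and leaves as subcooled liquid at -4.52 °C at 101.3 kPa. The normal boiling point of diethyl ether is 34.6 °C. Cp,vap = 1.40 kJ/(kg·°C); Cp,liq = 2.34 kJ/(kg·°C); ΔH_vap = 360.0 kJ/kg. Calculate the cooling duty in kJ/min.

vapour 111→34.6 °C: -106.96 kJ/kg
condensation at 34.6 °C: -360 kJ/kg
liquid 34.6→-4.52 °C: -91.541 kJ/kg
Δh = -106.96 + -360 + -91.541 = -558.5 kJ/kg
Q = ṁ·Δh = 14.58 kg/s × -558.5 kJ/kg = -8142.9 kJ/s
|Q| = 8142.9 kW = 488580 kJ/min

Q_c = 489000 kJ/min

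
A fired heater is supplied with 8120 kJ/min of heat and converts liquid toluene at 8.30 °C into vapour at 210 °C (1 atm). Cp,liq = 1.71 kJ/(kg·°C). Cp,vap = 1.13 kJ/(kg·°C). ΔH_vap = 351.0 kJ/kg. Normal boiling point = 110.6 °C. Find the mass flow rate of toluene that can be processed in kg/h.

ṁ = 763 kg/h

Δh = 1.71×(110.6−8.30) + 351.0 + 1.13×(210−110.6) = 638.25 kJ/kg
Q = 8120 kJ/min = 135.33 kJ/s = 487200 kJ/h
ṁ = Q/Δh = 487200 / 638.25 = 763.33 kg/h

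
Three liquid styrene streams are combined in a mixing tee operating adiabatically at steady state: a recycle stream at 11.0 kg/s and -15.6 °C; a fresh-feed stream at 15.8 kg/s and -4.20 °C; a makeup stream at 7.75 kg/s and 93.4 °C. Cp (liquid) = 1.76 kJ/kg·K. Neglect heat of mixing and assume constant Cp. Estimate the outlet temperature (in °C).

T_out = 14.1 °C

No heat crosses the boundary, so H_out = H_in.
Σ ṁᵢCp,ᵢTᵢ = 11.0×1.76×-15.6 + 15.8×1.76×-4.20 + 7.75×1.76×93.4 = 855.17
Σ ṁᵢCp,ᵢ = 11.0×1.76 + 15.8×1.76 + 7.75×1.76 = 60.808
T_out = 855.17 / 60.808 = 14.063 °C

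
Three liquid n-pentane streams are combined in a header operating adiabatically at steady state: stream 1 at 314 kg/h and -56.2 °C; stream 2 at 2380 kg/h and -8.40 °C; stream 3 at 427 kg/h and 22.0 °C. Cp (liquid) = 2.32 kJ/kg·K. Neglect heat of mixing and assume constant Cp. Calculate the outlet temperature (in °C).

T_out = -9.05 °C

Energy balance with Q = 0: Σ ṁᵢCp,ᵢ(T_out − Tᵢ) = 0
T_out = Σ ṁᵢCp,ᵢTᵢ / Σ ṁᵢCp,ᵢ
      = -65528 / 7240.7 = -9.0499 °C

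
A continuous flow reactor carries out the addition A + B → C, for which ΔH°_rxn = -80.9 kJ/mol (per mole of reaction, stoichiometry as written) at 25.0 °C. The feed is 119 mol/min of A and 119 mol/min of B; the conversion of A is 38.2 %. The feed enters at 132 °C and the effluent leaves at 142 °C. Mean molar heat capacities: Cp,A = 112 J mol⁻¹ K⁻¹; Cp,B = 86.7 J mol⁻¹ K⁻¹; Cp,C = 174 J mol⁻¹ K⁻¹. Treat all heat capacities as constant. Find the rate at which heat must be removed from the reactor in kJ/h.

Extent of reaction ξ = 0.382 × 119 = 45.458 mol/min
Reaction term: ξ·ΔH°_rxn = 45.458 × -80.9 = -3677.6 kJ/min
Sensible, feed 132→25 °C: -2530 kJ/min
Outlet flows (mol/min): A 73.542, B 73.542, C 45.458
Sensible, products 25→142 °C: 2635.1 kJ/min
Q = ΔH = -3572.5 kJ/min = -59.541 kW
Heat removed = 214350 kJ/h

Q_out = 214000 kJ/h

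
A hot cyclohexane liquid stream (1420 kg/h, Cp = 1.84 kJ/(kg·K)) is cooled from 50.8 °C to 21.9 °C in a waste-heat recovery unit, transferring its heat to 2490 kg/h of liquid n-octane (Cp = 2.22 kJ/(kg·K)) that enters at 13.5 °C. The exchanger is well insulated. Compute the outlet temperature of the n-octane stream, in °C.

T_c,out = 27.2 °C

Heat released by hot stream: Q = 1420 × 1.84 × (50.8 − 21.9) = 75510 kJ/h
Energy balance on cold side (adiabatic exchanger): Q = ṁ_c·Cp_c·(T_c,out − T_c,in)
T_c,out = 13.5 + 75510/(2490 × 2.22) = 27.16 °C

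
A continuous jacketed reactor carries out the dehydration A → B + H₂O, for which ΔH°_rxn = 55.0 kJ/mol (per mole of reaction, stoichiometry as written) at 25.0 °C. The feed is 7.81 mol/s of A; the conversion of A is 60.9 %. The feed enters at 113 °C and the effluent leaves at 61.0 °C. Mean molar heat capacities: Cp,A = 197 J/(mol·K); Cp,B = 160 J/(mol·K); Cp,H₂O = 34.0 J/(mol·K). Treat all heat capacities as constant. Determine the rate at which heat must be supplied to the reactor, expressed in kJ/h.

Q_in = 652000 kJ/h

Extent of reaction ξ = 0.609 × 7.81 = 4.7563 mol/s
Reaction term: ξ·ΔH°_rxn = 4.7563 × 55.0 = 261.6 kJ/s
Sensible, feed 113→25 °C: -135.39 kJ/s
Outlet flows (mol/s): A 3.0537, B 4.7563, H₂O 4.7563
Sensible, products 25→61.0 °C: 54.875 kJ/s
Q = ΔH = 181.08 kJ/s = 181.08 kW
Heat supplied = 651880 kJ/h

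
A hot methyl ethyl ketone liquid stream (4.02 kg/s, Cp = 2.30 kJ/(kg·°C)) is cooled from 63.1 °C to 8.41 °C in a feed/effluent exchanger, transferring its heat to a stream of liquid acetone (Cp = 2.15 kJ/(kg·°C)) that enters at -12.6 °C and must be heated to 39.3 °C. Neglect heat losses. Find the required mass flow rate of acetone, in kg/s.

Heat released by hot stream: Q = 4.02 × 2.30 × (63.1 − 8.41) = 505.66 kJ/s
Energy balance on cold side (adiabatic exchanger): Q = ṁ_c·Cp_c·(T_c,out − T_c,in)
ṁ_c = 505.66 / [2.15 × (39.3 − -12.6)] = 4.5316 kg/s

ṁ_c = 4.53 kg/s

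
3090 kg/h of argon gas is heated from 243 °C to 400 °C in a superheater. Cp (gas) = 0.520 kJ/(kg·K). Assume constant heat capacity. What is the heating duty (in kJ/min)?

Q = 4200 kJ/min

Q = ṁ·Cp·ΔT = 3090 × 0.520 × (400 − 243) = 252270 kJ/h
Converting: 252270 / 3600 s = 70.074 kW
Heating duty = 4204.5 kJ/min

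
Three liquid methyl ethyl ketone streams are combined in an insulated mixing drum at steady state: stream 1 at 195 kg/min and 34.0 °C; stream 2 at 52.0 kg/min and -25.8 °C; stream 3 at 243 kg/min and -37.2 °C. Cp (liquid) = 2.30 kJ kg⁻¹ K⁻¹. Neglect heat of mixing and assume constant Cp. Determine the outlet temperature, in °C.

Energy balance with Q = 0: Σ ṁᵢCp,ᵢ(T_out − Tᵢ) = 0
T_out = Σ ṁᵢCp,ᵢTᵢ / Σ ṁᵢCp,ᵢ
      = -8627.8 / 1127 = -7.6555 °C

T_out = -7.66 °C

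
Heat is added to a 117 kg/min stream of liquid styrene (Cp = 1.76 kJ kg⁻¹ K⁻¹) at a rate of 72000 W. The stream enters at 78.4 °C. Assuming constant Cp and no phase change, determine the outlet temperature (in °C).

Q = 72000 W = 4320 kJ/min
ΔT = Q/(ṁ·Cp) = 4320/(117×1.76) = 20.979 K
T_out = 78.4 + 20.979 = 99.379 °C

T_out = 99.4 °C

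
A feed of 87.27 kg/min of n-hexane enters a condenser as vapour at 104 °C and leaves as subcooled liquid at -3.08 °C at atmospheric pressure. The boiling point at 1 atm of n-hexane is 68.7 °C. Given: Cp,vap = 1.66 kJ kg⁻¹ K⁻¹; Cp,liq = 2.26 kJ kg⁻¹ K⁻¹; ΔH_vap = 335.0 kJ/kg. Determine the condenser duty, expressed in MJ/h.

Q_c = 2910 MJ/h

vapour 104→68.7 °C: -58.598 kJ/kg
condensation at 68.7 °C: -335 kJ/kg
liquid 68.7→-3.08 °C: -162.22 kJ/kg
Δh = -58.598 + -335 + -162.22 = -555.82 kJ/kg
Q = ṁ·Δh = 87.27 kg/min × -555.82 kJ/kg = -48506 kJ/min
|Q| = 808.44 kW = 2910.4 MJ/h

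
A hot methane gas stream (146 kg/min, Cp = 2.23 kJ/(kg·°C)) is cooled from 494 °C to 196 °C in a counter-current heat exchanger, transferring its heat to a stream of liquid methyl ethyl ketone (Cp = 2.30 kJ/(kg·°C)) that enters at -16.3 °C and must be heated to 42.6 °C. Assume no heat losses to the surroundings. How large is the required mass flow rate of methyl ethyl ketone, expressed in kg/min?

ṁ_c = 716 kg/min

Heat released by hot stream: Q = 146 × 2.23 × (494 − 196) = 97023 kJ/min
Energy balance on cold side (adiabatic exchanger): Q = ṁ_c·Cp_c·(T_c,out − T_c,in)
ṁ_c = 97023 / [2.30 × (42.6 − -16.3)] = 716.19 kg/min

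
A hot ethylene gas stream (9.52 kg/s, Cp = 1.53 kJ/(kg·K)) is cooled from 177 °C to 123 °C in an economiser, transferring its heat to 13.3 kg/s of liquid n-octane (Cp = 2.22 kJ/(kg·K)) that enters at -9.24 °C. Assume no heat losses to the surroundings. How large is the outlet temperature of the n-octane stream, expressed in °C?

T_c,out = 17.4 °C

Heat released by hot stream: Q = 9.52 × 1.53 × (177 − 123) = 786.54 kJ/s
Energy balance on cold side (adiabatic exchanger): Q = ṁ_c·Cp_c·(T_c,out − T_c,in)
T_c,out = -9.24 + 786.54/(13.3 × 2.22) = 17.399 °C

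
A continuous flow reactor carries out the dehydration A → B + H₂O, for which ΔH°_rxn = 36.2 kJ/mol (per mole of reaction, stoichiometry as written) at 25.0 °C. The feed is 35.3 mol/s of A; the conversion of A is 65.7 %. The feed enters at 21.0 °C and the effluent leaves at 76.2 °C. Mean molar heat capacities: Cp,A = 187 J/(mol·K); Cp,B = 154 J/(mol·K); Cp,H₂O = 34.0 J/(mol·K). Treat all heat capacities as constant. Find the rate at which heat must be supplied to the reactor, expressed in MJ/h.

Q_in = 4340 MJ/h

Extent of reaction ξ = 0.657 × 35.3 = 23.192 mol/s
Reaction term: ξ·ΔH°_rxn = 23.192 × 36.2 = 839.55 kJ/s
Sensible, feed 21.0→25 °C: 26.404 kJ/s
Outlet flows (mol/s): A 12.108, B 23.192, H₂O 23.192
Sensible, products 25→76.2 °C: 339.16 kJ/s
Q = ΔH = 1205.1 kJ/s = 1205.1 kW
Heat supplied = 4338.4 MJ/h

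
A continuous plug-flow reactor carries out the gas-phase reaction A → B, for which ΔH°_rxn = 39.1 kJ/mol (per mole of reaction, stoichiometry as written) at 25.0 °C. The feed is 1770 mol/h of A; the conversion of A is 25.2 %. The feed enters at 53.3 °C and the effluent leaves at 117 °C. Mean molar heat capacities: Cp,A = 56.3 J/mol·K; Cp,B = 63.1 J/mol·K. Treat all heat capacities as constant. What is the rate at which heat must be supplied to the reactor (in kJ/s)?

Extent of reaction ξ = 0.252 × 1770 = 446.04 mol/h
Reaction term: ξ·ΔH°_rxn = 446.04 × 39.1 = 17440 kJ/h
Sensible, feed 53.3→25 °C: -2820.1 kJ/h
Outlet flows (mol/h): A 1324, B 446.04
Sensible, products 25→117 °C: 9446.9 kJ/h
Q = ΔH = 24067 kJ/h = 6.6853 kW
Heat supplied = 6.6853 kJ/s

Q_in = 6.69 kJ/s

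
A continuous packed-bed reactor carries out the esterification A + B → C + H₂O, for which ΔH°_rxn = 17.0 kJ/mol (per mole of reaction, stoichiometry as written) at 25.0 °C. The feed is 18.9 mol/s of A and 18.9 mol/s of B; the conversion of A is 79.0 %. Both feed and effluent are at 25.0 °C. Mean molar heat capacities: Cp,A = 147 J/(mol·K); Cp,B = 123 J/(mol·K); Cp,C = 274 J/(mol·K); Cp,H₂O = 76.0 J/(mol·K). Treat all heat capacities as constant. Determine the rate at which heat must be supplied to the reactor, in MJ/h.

Extent of reaction ξ = 0.790 × 18.9 = 14.931 mol/s
Reaction term: ξ·ΔH°_rxn = 14.931 × 17.0 = 253.83 kJ/s
Q = ΔH = 253.83 kJ/s = 253.83 kW
Heat supplied = 913.78 MJ/h

Q_in = 914 MJ/h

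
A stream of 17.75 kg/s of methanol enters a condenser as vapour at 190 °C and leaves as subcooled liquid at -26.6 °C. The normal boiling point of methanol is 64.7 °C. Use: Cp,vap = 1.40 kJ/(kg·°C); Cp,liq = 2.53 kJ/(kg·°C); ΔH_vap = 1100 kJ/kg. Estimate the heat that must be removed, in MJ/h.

Q_c = 96300 MJ/h

vapour 190→64.7 °C: -175.42 kJ/kg
condensation at 64.7 °C: -1100 kJ/kg
liquid 64.7→-26.6 °C: -230.99 kJ/kg
Δh = -175.42 + -1100 + -230.99 = -1506.4 kJ/kg
Q = ṁ·Δh = 17.75 kg/s × -1506.4 kJ/kg = -26739 kJ/s
|Q| = 26739 kW = 96260 MJ/h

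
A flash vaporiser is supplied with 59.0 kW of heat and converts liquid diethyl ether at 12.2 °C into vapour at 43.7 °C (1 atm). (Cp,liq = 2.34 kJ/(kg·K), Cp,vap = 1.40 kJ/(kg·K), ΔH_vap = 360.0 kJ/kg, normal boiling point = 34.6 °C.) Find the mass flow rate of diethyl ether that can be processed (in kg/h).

Δh = 2.34×(34.6−12.2) + 360.0 + 1.40×(43.7−34.6) = 425.16 kJ/kg
Q = 59.0 kW = 59 kJ/s = 212400 kJ/h
ṁ = Q/Δh = 212400 / 425.16 = 499.58 kg/h

ṁ = 500 kg/h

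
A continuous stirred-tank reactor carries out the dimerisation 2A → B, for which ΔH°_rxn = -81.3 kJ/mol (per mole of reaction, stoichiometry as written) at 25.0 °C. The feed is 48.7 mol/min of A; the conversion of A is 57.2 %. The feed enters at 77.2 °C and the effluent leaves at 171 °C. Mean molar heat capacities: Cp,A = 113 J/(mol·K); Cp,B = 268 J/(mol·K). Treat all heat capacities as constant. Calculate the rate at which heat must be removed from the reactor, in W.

Q_out = 8850 W

Extent of reaction ξ = 0.572 × 48.7 / 2 = 13.928 mol/min
Reaction term: ξ·ΔH°_rxn = 13.928 × -81.3 = -1132.4 kJ/min
Sensible, feed 77.2→25 °C: -287.26 kJ/min
Outlet flows (mol/min): A 20.844, B 13.928
Sensible, products 25→171 °C: 888.86 kJ/min
Q = ΔH = -530.76 kJ/min = -8.8461 kW
Heat removed = 8846.1 W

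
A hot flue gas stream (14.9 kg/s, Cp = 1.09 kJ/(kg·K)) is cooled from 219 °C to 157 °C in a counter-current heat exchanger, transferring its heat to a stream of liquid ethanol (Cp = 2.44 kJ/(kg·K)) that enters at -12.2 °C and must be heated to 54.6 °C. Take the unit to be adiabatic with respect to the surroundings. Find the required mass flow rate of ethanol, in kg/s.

ṁ_c = 6.18 kg/s

Heat released by hot stream: Q = 14.9 × 1.09 × (219 − 157) = 1006.9 kJ/s
Energy balance on cold side (adiabatic exchanger): Q = ṁ_c·Cp_c·(T_c,out − T_c,in)
ṁ_c = 1006.9 / [2.44 × (54.6 − -12.2)] = 6.1779 kg/s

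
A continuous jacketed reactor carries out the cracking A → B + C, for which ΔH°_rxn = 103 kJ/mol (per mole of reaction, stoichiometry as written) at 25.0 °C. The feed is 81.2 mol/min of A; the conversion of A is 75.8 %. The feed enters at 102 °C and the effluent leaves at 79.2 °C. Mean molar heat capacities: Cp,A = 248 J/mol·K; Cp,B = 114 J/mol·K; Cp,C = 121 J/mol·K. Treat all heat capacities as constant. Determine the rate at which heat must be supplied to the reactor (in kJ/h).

Extent of reaction ξ = 0.758 × 81.2 = 61.55 mol/min
Reaction term: ξ·ΔH°_rxn = 61.55 × 103 = 6339.6 kJ/min
Sensible, feed 102→25 °C: -1550.6 kJ/min
Outlet flows (mol/min): A 19.65, B 61.55, C 61.55
Sensible, products 25→79.2 °C: 1048.1 kJ/min
Q = ΔH = 5837.1 kJ/min = 97.285 kW
Heat supplied = 350230 kJ/h

Q_in = 350000 kJ/h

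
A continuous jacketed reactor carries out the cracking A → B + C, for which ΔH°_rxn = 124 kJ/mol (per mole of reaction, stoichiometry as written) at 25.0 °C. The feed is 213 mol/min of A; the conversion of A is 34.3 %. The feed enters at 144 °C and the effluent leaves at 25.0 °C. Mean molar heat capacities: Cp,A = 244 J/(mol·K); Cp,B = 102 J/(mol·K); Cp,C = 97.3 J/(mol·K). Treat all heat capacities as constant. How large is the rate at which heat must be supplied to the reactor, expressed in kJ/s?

Extent of reaction ξ = 0.343 × 213 = 73.059 mol/min
Reaction term: ξ·ΔH°_rxn = 73.059 × 124 = 9059.3 kJ/min
Sensible, feed 144→25 °C: -6184.7 kJ/min
Outlet flows (mol/min): A 139.94, B 73.059, C 73.059
Sensible, products 25→25.0 °C: 0 kJ/min
Q = ΔH = 2874.6 kJ/min = 47.911 kW
Heat supplied = 47.911 kJ/s

Q_in = 47.9 kJ/s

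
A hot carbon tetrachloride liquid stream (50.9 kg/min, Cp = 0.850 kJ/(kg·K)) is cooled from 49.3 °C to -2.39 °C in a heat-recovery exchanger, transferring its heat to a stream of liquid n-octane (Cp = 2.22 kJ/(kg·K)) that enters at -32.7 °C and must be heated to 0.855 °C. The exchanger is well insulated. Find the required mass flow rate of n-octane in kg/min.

ṁ_c = 30.0 kg/min

Heat released by hot stream: Q = 50.9 × 0.850 × (49.3 − -2.39) = 2236.4 kJ/min
Energy balance on cold side (adiabatic exchanger): Q = ṁ_c·Cp_c·(T_c,out − T_c,in)
ṁ_c = 2236.4 / [2.22 × (0.855 − -32.7)] = 30.022 kg/min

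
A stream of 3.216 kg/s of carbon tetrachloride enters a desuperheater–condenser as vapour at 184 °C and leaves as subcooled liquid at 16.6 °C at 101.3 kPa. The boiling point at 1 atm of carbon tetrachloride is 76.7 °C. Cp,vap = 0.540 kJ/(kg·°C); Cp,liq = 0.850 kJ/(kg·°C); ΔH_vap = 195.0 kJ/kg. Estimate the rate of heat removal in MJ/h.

vapour 184→76.7 °C: -57.942 kJ/kg
condensation at 76.7 °C: -195 kJ/kg
liquid 76.7→16.6 °C: -51.085 kJ/kg
Δh = -57.942 + -195 + -51.085 = -304.03 kJ/kg
Q = ṁ·Δh = 3.216 kg/s × -304.03 kJ/kg = -977.75 kJ/s
|Q| = 977.75 kW = 3519.9 MJ/h

Q_c = 3520 MJ/h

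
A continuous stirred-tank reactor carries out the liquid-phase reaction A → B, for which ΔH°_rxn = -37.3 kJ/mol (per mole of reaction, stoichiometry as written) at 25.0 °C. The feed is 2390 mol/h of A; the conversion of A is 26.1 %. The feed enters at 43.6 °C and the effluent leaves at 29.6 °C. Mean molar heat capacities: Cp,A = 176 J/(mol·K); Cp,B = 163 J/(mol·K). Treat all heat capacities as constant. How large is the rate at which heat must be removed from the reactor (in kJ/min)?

Extent of reaction ξ = 0.261 × 2390 = 623.79 mol/h
Reaction term: ξ·ΔH°_rxn = 623.79 × -37.3 = -23267 kJ/h
Sensible, feed 43.6→25 °C: -7823.9 kJ/h
Outlet flows (mol/h): A 1766.2, B 623.79
Sensible, products 25→29.6 °C: 1897.6 kJ/h
Q = ΔH = -29194 kJ/h = -8.1093 kW
Heat removed = 486.56 kJ/min

Q_out = 487 kJ/min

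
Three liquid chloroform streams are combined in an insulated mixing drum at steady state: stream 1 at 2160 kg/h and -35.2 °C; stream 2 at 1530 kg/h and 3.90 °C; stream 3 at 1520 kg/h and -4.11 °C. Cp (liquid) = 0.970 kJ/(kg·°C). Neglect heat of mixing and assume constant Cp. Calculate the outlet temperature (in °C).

Adiabatic, steady state ⇒ Σ ṁᵢCp,ᵢ(T_out − Tᵢ) = 0
Σ ṁᵢCp,ᵢTᵢ = 2160×0.970×-35.2 + 1530×0.970×3.90 + 1520×0.970×-4.11 = -74023
Σ ṁᵢCp,ᵢ = 2160×0.970 + 1530×0.970 + 1520×0.970 = 5053.7
T_out = -74023 / 5053.7 = -14.647 °C

T_out = -14.6 °C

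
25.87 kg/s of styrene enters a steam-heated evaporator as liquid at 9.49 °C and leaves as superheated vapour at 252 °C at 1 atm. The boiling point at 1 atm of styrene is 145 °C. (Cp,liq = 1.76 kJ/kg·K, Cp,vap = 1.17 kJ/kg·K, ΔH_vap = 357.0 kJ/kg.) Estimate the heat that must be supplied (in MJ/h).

liquid 9.49→145 °C: 238.5 kJ/kg
vaporisation at 145 °C: 357 kJ/kg
vapour 145→252 °C: 125.19 kJ/kg
Δh = 238.5 + 357 + 125.19 = 720.69 kJ/kg
Q = ṁ·Δh = 25.87 kg/s × 720.69 kJ/kg = 18644 kJ/s
|Q| = 18644 kW = 67119 MJ/h

Q = 67100 MJ/h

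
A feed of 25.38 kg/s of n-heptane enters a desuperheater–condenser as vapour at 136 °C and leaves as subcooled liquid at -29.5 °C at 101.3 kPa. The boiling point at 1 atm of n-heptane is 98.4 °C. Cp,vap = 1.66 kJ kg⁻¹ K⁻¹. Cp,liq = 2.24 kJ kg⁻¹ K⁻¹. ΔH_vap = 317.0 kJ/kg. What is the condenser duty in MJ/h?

vapour 136→98.4 °C: -62.416 kJ/kg
condensation at 98.4 °C: -317 kJ/kg
liquid 98.4→-29.5 °C: -286.5 kJ/kg
Δh = -62.416 + -317 + -286.5 = -665.91 kJ/kg
Q = ṁ·Δh = 25.38 kg/s × -665.91 kJ/kg = -16901 kJ/s
|Q| = 16901 kW = 60843 MJ/h

Q_c = 60800 MJ/h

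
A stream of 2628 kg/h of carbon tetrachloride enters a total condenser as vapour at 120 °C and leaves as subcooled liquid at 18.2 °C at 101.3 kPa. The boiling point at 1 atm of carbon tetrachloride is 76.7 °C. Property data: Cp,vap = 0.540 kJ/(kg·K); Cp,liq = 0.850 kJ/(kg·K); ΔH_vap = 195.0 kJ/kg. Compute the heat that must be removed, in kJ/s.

vapour 120→76.7 °C: -23.382 kJ/kg
condensation at 76.7 °C: -195 kJ/kg
liquid 76.7→18.2 °C: -49.725 kJ/kg
Δh = -23.382 + -195 + -49.725 = -268.11 kJ/kg
Q = ṁ·Δh = 2628 kg/h × -268.11 kJ/kg = -704590 kJ/h
|Q| = 195.72 kW

Q_c = 196 kJ/s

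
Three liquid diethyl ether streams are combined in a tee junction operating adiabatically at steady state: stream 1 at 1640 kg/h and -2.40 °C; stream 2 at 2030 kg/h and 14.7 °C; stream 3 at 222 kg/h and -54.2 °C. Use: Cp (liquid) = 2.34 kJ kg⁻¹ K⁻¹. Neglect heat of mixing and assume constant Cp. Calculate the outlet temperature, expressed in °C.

No heat crosses the boundary, so H_out = H_in.
T_out = Σ ṁᵢCp,ᵢTᵢ / Σ ṁᵢCp,ᵢ
      = 32462 / 9107.3 = 3.5644 °C

T_out = 3.56 °C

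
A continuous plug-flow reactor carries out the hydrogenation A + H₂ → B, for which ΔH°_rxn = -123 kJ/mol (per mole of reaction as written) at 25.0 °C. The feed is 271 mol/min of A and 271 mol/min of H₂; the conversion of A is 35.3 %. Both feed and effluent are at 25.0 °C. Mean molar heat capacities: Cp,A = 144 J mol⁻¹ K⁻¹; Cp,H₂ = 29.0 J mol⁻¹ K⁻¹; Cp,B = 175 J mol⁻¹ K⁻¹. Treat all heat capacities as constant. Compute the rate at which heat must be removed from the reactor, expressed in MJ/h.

Extent of reaction ξ = 0.353 × 271 = 95.663 mol/min
Reaction term: ξ·ΔH°_rxn = 95.663 × -123 = -11767 kJ/min
Q = ΔH = -11767 kJ/min = -196.11 kW
Heat removed = 705.99 MJ/h

Q_out = 706 MJ/h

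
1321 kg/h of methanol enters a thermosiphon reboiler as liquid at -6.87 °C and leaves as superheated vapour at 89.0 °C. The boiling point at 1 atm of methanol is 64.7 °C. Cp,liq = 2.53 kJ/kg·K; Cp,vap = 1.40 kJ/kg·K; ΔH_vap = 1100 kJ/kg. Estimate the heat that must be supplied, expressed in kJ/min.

liquid -6.87→64.7 °C: 181.07 kJ/kg
vaporisation at 64.7 °C: 1100 kJ/kg
vapour 64.7→89.0 °C: 34.02 kJ/kg
Δh = 181.07 + 1100 + 34.02 = 1315.1 kJ/kg
Q = ṁ·Δh = 1321 kg/h × 1315.1 kJ/kg = 1.7372e+06 kJ/h
|Q| = 482.57 kW = 28954 kJ/min

Q = 29000 kJ/min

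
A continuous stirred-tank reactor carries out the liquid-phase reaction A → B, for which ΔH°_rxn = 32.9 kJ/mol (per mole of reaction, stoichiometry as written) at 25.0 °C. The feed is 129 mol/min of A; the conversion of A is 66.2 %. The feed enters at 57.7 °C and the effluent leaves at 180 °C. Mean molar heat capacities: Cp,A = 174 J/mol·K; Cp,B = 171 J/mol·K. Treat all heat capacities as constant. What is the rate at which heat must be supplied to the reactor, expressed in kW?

Extent of reaction ξ = 0.662 × 129 = 85.398 mol/min
Reaction term: ξ·ΔH°_rxn = 85.398 × 32.9 = 2809.6 kJ/min
Sensible, feed 57.7→25 °C: -733.98 kJ/min
Outlet flows (mol/min): A 43.602, B 85.398
Sensible, products 25→180 °C: 3439.4 kJ/min
Q = ΔH = 5515 kJ/min = 91.917 kW
Heat supplied = 91.917 kW

Q_in = 91.9 kW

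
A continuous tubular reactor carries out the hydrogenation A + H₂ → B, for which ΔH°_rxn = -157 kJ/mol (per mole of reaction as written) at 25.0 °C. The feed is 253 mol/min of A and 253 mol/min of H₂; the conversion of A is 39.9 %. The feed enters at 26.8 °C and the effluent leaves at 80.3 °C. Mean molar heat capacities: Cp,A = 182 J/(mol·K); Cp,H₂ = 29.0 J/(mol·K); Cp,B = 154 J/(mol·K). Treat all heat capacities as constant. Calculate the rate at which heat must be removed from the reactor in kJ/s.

Q_out = 222 kJ/s

Extent of reaction ξ = 0.399 × 253 = 100.95 mol/min
Reaction term: ξ·ΔH°_rxn = 100.95 × -157 = -15849 kJ/min
Sensible, feed 26.8→25 °C: -96.089 kJ/min
Outlet flows (mol/min): A 152.05, H₂ 152.05, B 100.95
Sensible, products 25→80.3 °C: 2633.9 kJ/min
Q = ΔH = -13311 kJ/min = -221.85 kW
Heat removed = 221.85 kJ/s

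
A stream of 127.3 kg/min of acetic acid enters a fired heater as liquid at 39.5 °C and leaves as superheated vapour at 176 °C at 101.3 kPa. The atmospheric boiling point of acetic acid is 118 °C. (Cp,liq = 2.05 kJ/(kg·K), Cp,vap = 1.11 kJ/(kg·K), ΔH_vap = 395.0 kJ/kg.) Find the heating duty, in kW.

liquid 39.5→118 °C: 160.92 kJ/kg
vaporisation at 118 °C: 395 kJ/kg
vapour 118→176 °C: 64.38 kJ/kg
Δh = 160.92 + 395 + 64.38 = 620.3 kJ/kg
Q = ṁ·Δh = 127.3 kg/min × 620.3 kJ/kg = 78965 kJ/min
|Q| = 1316.1 kW

Q = 1320 kW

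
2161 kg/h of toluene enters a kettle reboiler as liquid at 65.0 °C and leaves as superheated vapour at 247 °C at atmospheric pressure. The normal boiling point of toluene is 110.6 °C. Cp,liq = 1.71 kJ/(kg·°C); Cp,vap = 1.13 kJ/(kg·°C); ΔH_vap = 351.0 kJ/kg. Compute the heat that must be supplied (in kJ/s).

liquid 65.0→110.6 °C: 77.976 kJ/kg
vaporisation at 110.6 °C: 351 kJ/kg
vapour 110.6→247 °C: 154.13 kJ/kg
Δh = 77.976 + 351 + 154.13 = 583.11 kJ/kg
Q = ṁ·Δh = 2161 kg/h × 583.11 kJ/kg = 1.2601e+06 kJ/h
|Q| = 350.03 kW

Q = 350 kJ/s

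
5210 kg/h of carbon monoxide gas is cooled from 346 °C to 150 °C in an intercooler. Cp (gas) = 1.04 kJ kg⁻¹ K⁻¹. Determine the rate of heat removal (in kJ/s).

Q_c = 295 kJ/s

Q = ṁ·Cp·ΔT = 5210 × 1.04 × (150 − 346) = -1.062e+06 kJ/h
Converting: 1.062e+06 / 3600 s = 295 kW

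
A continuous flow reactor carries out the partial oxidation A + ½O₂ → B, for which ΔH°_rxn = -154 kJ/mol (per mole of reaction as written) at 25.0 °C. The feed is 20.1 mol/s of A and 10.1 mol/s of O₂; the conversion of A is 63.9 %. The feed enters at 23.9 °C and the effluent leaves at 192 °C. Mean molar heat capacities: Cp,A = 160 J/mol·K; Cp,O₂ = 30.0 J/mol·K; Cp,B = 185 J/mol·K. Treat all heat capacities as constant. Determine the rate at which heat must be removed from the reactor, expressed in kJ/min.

Q_out = 81900 kJ/min

Extent of reaction ξ = 0.639 × 20.1 = 12.844 mol/s
Reaction term: ξ·ΔH°_rxn = 12.844 × -154 = -1978 kJ/s
Sensible, feed 23.9→25 °C: 3.8709 kJ/s
Outlet flows (mol/s): A 7.2561, O₂ 3.678, B 12.844
Sensible, products 25→192 °C: 609.12 kJ/s
Q = ΔH = -1365 kJ/s = -1365 kW
Heat removed = 81898 kJ/min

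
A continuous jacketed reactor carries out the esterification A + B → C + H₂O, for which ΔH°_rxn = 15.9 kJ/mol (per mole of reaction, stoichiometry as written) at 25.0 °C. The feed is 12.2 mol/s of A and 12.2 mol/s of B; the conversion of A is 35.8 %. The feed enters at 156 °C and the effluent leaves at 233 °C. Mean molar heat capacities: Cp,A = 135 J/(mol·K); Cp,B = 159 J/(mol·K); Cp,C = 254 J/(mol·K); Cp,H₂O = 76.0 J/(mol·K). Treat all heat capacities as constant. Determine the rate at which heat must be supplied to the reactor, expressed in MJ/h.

Extent of reaction ξ = 0.358 × 12.2 = 4.3676 mol/s
Reaction term: ξ·ΔH°_rxn = 4.3676 × 15.9 = 69.445 kJ/s
Sensible, feed 156→25 °C: -469.87 kJ/s
Outlet flows (mol/s): A 7.8324, B 7.8324, C 4.3676, H₂O 4.3676
Sensible, products 25→233 °C: 778.76 kJ/s
Q = ΔH = 378.33 kJ/s = 378.33 kW
Heat supplied = 1362 MJ/h

Q_in = 1360 MJ/h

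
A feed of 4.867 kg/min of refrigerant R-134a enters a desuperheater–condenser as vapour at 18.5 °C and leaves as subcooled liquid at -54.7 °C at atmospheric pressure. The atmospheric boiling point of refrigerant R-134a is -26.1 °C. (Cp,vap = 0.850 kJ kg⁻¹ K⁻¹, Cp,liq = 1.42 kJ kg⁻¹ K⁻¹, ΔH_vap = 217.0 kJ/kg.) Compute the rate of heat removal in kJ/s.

vapour 18.5→-26.1 °C: -37.91 kJ/kg
condensation at -26.1 °C: -217 kJ/kg
liquid -26.1→-54.7 °C: -40.612 kJ/kg
Δh = -37.91 + -217 + -40.612 = -295.52 kJ/kg
Q = ṁ·Δh = 4.867 kg/min × -295.52 kJ/kg = -1438.3 kJ/min
|Q| = 23.972 kW

Q_c = 24.0 kJ/s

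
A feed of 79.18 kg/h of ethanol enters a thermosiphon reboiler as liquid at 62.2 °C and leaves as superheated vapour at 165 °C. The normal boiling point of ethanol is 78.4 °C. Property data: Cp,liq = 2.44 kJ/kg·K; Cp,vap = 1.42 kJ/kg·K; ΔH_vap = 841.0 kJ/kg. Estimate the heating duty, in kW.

liquid 62.2→78.4 °C: 39.528 kJ/kg
vaporisation at 78.4 °C: 841 kJ/kg
vapour 78.4→165 °C: 122.97 kJ/kg
Δh = 39.528 + 841 + 122.97 = 1003.5 kJ/kg
Q = ṁ·Δh = 79.18 kg/h × 1003.5 kJ/kg = 79457 kJ/h
|Q| = 22.071 kW

Q = 22.1 kW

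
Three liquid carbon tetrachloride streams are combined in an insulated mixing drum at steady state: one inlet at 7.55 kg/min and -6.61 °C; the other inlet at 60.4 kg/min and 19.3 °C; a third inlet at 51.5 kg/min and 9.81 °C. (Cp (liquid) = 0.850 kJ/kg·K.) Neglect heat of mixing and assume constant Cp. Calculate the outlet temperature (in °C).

T_out = 13.6 °C

Energy balance with Q = 0: Σ ṁᵢCp,ᵢ(T_out − Tᵢ) = 0
Σ ṁᵢCp,ᵢTᵢ = 7.55×0.850×-6.61 + 60.4×0.850×19.3 + 51.5×0.850×9.81 = 1377.9
Σ ṁᵢCp,ᵢ = 7.55×0.850 + 60.4×0.850 + 51.5×0.850 = 101.53
T_out = 1377.9 / 101.53 = 13.571 °C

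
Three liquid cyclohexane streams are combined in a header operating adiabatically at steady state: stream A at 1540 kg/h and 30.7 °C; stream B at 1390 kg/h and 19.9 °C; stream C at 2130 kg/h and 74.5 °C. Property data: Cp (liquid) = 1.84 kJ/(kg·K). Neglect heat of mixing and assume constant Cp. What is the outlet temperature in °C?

T_out = 46.2 °C

Energy balance with Q = 0: Σ ṁᵢCp,ᵢ(T_out − Tᵢ) = 0
T_out = Σ ṁᵢCp,ᵢTᵢ / Σ ṁᵢCp,ᵢ
      = 429870 / 9310.4 = 46.171 °C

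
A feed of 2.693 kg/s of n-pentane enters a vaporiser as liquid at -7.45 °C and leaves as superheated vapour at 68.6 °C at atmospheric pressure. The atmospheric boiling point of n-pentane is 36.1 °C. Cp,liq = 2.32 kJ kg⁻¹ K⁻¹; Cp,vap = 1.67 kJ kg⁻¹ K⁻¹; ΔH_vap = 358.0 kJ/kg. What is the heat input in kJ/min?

Q = 82900 kJ/min

liquid -7.45→36.1 °C: 101.04 kJ/kg
vaporisation at 36.1 °C: 358 kJ/kg
vapour 36.1→68.6 °C: 54.275 kJ/kg
Δh = 101.04 + 358 + 54.275 = 513.31 kJ/kg
Q = ṁ·Δh = 2.693 kg/s × 513.31 kJ/kg = 1382.3 kJ/s
|Q| = 1382.3 kW = 82941 kJ/min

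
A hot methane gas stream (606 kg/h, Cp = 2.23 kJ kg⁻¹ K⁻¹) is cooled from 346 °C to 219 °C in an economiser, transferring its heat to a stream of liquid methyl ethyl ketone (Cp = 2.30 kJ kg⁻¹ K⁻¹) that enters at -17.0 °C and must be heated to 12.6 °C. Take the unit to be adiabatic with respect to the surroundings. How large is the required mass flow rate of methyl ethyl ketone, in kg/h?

ṁ_c = 2520 kg/h

Heat released by hot stream: Q = 606 × 2.23 × (346 − 219) = 171630 kJ/h
Energy balance on cold side (adiabatic exchanger): Q = ṁ_c·Cp_c·(T_c,out − T_c,in)
ṁ_c = 171630 / [2.30 × (12.6 − -17.0)] = 2520.9 kg/h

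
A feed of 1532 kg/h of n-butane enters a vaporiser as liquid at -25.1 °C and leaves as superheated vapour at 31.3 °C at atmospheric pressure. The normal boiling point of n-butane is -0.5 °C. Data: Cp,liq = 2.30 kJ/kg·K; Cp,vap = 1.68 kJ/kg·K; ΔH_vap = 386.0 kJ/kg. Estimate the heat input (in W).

Q = 211000 W

liquid -25.1→-0.5 °C: 56.58 kJ/kg
vaporisation at -0.5 °C: 386 kJ/kg
vapour -0.5→31.3 °C: 53.424 kJ/kg
Δh = 56.58 + 386 + 53.424 = 496 kJ/kg
Q = ṁ·Δh = 1532 kg/h × 496 kJ/kg = 759880 kJ/h
|Q| = 211.08 kW = 211080 W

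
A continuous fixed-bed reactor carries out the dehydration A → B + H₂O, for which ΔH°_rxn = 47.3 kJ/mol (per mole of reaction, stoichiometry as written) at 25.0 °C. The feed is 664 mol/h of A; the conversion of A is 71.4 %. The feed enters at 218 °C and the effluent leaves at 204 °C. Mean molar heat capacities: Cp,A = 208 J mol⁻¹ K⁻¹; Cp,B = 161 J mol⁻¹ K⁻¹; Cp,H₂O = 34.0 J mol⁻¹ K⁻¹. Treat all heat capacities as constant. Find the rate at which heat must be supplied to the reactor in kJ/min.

Extent of reaction ξ = 0.714 × 664 = 474.1 mol/h
Reaction term: ξ·ΔH°_rxn = 474.1 × 47.3 = 22425 kJ/h
Sensible, feed 218→25 °C: -26656 kJ/h
Outlet flows (mol/h): A 189.9, B 474.1, H₂O 474.1
Sensible, products 25→204 °C: 23619 kJ/h
Q = ΔH = 19388 kJ/h = 5.3855 kW
Heat supplied = 323.13 kJ/min

Q_in = 323 kJ/min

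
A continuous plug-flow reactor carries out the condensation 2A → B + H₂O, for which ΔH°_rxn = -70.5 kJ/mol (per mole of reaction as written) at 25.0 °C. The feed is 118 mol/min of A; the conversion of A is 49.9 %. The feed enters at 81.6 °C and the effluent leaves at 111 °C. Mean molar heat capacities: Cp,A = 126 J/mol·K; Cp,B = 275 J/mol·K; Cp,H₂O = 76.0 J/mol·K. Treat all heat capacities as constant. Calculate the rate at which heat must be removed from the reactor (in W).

Q_out = 23100 W

Extent of reaction ξ = 0.499 × 118 / 2 = 29.441 mol/min
Reaction term: ξ·ΔH°_rxn = 29.441 × -70.5 = -2075.6 kJ/min
Sensible, feed 81.6→25 °C: -841.53 kJ/min
Outlet flows (mol/min): A 59.118, B 29.441, H₂O 29.441
Sensible, products 25→111 °C: 1529.3 kJ/min
Q = ΔH = -1387.8 kJ/min = -23.13 kW
Heat removed = 23130 W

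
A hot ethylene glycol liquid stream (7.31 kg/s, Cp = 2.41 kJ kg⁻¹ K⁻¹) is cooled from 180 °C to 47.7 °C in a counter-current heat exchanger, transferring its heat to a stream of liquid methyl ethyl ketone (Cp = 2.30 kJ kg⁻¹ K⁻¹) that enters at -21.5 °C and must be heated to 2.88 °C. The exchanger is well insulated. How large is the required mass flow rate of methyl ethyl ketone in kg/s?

ṁ_c = 41.6 kg/s

Heat released by hot stream: Q = 7.31 × 2.41 × (180 − 47.7) = 2330.7 kJ/s
Energy balance on cold side (adiabatic exchanger): Q = ṁ_c·Cp_c·(T_c,out − T_c,in)
ṁ_c = 2330.7 / [2.30 × (2.88 − -21.5)] = 41.565 kg/s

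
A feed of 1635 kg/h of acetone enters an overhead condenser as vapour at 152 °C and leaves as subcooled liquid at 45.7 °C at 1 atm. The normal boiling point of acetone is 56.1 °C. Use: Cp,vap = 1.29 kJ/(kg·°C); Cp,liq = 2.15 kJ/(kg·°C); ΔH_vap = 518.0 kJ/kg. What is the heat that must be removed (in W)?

vapour 152→56.1 °C: -123.71 kJ/kg
condensation at 56.1 °C: -518 kJ/kg
liquid 56.1→45.7 °C: -22.36 kJ/kg
Δh = -123.71 + -518 + -22.36 = -664.07 kJ/kg
Q = ṁ·Δh = 1635 kg/h × -664.07 kJ/kg = -1.0858e+06 kJ/h
|Q| = 301.6 kW = 301600 W

Q_c = 302000 W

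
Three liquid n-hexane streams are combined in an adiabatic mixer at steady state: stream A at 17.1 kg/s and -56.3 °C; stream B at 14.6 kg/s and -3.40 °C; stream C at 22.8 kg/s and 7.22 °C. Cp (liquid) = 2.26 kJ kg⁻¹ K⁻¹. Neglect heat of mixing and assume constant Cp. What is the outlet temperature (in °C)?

Adiabatic, steady state ⇒ Σ ṁᵢCp,ᵢ(T_out − Tᵢ) = 0
Σ ṁᵢCp,ᵢTᵢ = 17.1×2.26×-56.3 + 14.6×2.26×-3.40 + 22.8×2.26×7.22 = -1915.9
Σ ṁᵢCp,ᵢ = 17.1×2.26 + 14.6×2.26 + 22.8×2.26 = 123.17
T_out = -1915.9 / 123.17 = -15.555 °C

T_out = -15.6 °C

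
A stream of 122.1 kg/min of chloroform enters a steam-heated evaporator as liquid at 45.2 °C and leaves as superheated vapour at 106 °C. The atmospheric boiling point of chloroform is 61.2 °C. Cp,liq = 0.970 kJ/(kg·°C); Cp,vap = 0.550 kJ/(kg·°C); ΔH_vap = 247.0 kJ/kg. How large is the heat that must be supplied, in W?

Q = 584000 W

liquid 45.2→61.2 °C: 15.52 kJ/kg
vaporisation at 61.2 °C: 247 kJ/kg
vapour 61.2→106 °C: 24.64 kJ/kg
Δh = 15.52 + 247 + 24.64 = 287.16 kJ/kg
Q = ṁ·Δh = 122.1 kg/min × 287.16 kJ/kg = 35062 kJ/min
|Q| = 584.37 kW = 584370 W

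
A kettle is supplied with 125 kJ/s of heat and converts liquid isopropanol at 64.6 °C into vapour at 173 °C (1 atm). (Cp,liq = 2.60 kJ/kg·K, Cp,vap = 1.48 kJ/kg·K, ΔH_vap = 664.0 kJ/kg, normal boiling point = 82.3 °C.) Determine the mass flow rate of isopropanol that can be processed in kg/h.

Δh = 2.60×(82.3−64.6) + 664.0 + 1.48×(173−82.3) = 844.26 kJ/kg
Q = 125 kJ/s = 125 kJ/s = 450000 kJ/h
ṁ = Q/Δh = 450000 / 844.26 = 533.01 kg/h

ṁ = 533 kg/h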